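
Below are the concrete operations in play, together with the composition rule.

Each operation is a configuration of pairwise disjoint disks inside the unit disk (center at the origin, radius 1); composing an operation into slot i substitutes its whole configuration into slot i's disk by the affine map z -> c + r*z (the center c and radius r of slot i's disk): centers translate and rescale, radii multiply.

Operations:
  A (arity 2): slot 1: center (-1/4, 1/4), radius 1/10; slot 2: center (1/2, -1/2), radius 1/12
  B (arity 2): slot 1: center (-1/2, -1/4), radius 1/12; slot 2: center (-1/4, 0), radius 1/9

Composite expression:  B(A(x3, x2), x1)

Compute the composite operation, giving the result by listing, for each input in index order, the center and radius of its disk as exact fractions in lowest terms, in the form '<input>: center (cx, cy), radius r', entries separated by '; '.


Follow each x-input down from B: c' goes to c + r*c', radius to r*r'.
x3 passes through 2 substitutions, ending at center (-25/48, -11/48), radius 1/120
x2 passes through 2 substitutions, ending at center (-11/24, -7/24), radius 1/144
x1 passes through 1 substitution, ending at center (-1/4, 0), radius 1/9

x1: center (-1/4, 0), radius 1/9; x2: center (-11/24, -7/24), radius 1/144; x3: center (-25/48, -11/48), radius 1/120


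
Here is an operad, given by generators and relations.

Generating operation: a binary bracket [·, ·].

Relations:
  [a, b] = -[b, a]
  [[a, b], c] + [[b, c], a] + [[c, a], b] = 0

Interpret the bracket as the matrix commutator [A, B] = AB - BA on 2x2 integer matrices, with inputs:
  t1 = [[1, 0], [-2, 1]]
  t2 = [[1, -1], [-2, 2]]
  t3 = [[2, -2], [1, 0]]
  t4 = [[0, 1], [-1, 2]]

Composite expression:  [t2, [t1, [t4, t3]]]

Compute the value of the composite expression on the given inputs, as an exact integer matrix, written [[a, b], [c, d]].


[[-4, 8], [-12, 4]]

[t4, t3] = [[-1, 2], [0, 1]]
[t1, [t4, t3]] = [[4, 0], [4, -4]]
[t2, [t1, [t4, t3]]] = [[-4, 8], [-12, 4]]


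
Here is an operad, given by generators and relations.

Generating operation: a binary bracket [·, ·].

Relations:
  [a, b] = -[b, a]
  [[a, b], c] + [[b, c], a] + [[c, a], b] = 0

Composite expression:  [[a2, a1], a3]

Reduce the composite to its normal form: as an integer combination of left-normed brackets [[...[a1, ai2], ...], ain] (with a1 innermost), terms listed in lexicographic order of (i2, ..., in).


Left-normed coefficients sit on the a1-initial expansion words.
Composite bracket: [[a2, a1], a3]
Each bracket splits as ab - ba, giving 4 signed words (2^2 = 4).
Collect the words opening with a1:
  from a1a2a3, sign -1: term -[[a1, a2], a3]

-[[a1, a2], a3]


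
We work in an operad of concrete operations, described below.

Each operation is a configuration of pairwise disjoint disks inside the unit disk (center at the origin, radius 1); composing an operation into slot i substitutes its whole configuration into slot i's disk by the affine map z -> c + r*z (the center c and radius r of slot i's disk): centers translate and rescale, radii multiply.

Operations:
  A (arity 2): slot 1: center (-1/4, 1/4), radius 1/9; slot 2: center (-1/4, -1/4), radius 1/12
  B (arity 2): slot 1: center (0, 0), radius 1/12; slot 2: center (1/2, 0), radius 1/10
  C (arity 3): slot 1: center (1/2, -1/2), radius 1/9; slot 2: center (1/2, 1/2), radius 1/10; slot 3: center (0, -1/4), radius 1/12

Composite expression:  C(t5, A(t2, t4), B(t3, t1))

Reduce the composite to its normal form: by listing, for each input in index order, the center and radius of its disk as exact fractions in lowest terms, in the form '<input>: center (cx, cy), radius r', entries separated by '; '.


t1: center (1/24, -1/4), radius 1/120; t2: center (19/40, 21/40), radius 1/90; t3: center (0, -1/4), radius 1/144; t4: center (19/40, 19/40), radius 1/120; t5: center (1/2, -1/2), radius 1/9

Nesting under C composes maps z -> c + r*z down each t-path.
input t5: applying the 1 nested substitution gives center (1/2, -1/2), radius 1/9
input t2: applying the 2 nested substitutions gives center (19/40, 21/40), radius 1/90
input t4: applying the 2 nested substitutions gives center (19/40, 19/40), radius 1/120
input t3: applying the 2 nested substitutions gives center (0, -1/4), radius 1/144
input t1: applying the 2 nested substitutions gives center (1/24, -1/4), radius 1/120


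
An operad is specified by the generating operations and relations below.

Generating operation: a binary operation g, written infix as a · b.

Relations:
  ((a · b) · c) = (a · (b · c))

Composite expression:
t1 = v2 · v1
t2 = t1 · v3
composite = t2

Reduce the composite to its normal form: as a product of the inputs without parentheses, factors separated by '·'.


v2 · v1 · v3

Every regrouping of g is equal, so read the v-inputs in written order.
(v2 · v1) linearizes to v2 · v1
((v2 · v1) · v3) linearizes to v2 · v1 · v3


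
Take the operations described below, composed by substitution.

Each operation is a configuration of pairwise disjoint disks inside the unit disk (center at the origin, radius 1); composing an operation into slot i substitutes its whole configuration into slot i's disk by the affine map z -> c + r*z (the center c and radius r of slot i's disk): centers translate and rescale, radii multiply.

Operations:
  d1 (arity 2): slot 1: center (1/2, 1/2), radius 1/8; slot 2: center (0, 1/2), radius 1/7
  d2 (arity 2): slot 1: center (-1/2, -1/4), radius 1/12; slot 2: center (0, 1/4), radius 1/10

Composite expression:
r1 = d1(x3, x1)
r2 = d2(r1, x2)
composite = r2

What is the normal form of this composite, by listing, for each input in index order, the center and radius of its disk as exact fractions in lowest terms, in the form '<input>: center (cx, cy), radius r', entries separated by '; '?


Nesting under d2 composes maps z -> c + r*z down each x-path.
tracing x3 down its 2-map path: center (-11/24, -5/24), radius 1/96
tracing x1 down its 2-map path: center (-1/2, -5/24), radius 1/84
tracing x2 down its 1-map path: center (0, 1/4), radius 1/10

x1: center (-1/2, -5/24), radius 1/84; x2: center (0, 1/4), radius 1/10; x3: center (-11/24, -5/24), radius 1/96


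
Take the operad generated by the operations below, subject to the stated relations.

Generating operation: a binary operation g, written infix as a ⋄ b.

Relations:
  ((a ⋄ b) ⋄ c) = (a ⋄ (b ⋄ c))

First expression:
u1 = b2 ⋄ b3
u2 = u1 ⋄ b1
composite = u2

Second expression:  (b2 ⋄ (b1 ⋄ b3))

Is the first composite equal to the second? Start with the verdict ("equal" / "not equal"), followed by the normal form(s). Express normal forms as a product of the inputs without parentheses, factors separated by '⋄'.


The first expression, normalized: b2 ⋄ b3 ⋄ b1
The second expression, normalized: b2 ⋄ b1 ⋄ b3
Different reductions; not equal.

not equal — first b2 ⋄ b3 ⋄ b1, second b2 ⋄ b1 ⋄ b3


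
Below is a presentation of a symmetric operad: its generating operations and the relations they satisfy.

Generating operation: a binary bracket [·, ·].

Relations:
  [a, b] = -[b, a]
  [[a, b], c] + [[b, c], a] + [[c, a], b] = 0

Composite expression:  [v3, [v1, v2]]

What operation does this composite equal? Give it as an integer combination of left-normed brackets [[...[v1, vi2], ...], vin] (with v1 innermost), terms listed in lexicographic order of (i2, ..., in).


-[[v1, v2], v3]

Antisymmetry and Jacobi reduce to v1-anchored left-normed brackets.
Composite bracket: [v3, [v1, v2]]
The bracket unfolds into 4 signed words via [a, b] = ab - ba (2^2 = 4).
Coefficients come from the v1-initial words:
  from v1v2v3, sign -1: term -[[v1, v2], v3]


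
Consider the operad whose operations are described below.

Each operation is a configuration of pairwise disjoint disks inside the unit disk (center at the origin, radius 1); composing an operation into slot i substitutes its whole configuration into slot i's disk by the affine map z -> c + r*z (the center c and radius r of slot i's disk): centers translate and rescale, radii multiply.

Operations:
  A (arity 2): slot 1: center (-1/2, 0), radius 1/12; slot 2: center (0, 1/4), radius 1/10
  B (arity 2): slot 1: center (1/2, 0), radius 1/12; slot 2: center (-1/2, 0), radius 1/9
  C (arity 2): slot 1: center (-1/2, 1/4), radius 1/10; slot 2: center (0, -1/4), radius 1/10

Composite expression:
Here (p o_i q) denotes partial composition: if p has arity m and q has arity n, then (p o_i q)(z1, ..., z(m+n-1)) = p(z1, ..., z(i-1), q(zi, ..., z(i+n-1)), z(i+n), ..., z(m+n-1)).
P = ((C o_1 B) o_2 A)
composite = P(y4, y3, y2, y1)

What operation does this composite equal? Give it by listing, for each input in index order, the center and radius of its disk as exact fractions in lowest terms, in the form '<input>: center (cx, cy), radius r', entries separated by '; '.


y1: center (0, -1/4), radius 1/10; y2: center (-11/20, 91/360), radius 1/900; y3: center (-5/9, 1/4), radius 1/1080; y4: center (-9/20, 1/4), radius 1/120

Each y-disk chains the slot maps above it in C; radii multiply.
input y4: composing its 2 substitution steps yields center (-9/20, 1/4), radius 1/120
input y3: composing its 3 substitution steps yields center (-5/9, 1/4), radius 1/1080
input y2: composing its 3 substitution steps yields center (-11/20, 91/360), radius 1/900
input y1: composing its 1 substitution step yields center (0, -1/4), radius 1/10


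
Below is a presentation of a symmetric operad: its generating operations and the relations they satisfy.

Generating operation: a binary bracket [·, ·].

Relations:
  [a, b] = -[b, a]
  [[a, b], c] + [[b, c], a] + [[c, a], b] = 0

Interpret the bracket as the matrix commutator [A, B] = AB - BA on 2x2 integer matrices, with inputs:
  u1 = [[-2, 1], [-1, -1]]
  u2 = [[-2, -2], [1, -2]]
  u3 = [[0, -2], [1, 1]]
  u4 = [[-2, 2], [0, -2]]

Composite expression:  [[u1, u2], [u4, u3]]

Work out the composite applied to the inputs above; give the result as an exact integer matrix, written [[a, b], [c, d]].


[[-2, -12], [4, 2]]

[u1, u2] = [[-1, 2], [1, 1]]
[u4, u3] = [[2, 2], [0, -2]]
[[u1, u2], [u4, u3]] = [[-2, -12], [4, 2]]


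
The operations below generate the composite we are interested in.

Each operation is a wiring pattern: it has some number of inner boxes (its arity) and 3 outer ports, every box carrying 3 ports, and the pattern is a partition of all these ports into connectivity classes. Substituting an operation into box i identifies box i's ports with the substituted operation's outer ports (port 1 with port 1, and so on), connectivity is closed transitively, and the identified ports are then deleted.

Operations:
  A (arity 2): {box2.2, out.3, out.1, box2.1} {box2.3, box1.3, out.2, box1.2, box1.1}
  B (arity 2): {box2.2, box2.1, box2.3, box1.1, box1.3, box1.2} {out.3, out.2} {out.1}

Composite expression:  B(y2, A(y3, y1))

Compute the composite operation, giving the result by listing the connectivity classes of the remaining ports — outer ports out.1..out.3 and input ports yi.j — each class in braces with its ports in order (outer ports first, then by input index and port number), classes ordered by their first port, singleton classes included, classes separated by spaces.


Treat the ports identified at B as solder joints: merge, then drop.
the subtree at A composes to {out.1, out.3, y1.1, y1.2} {out.2, y1.3, y3.1, y3.2, y3.3} on (y3, y1); out.j = own outer ports
the subtree at B composes to {out.1} {out.2, out.3} {y1.1, y1.2, y1.3, y2.1, y2.2, y2.3, y3.1, y3.2, y3.3} on (y2, y3, y1); out.j = own outer ports

{out.1} {out.2, out.3} {y1.1, y1.2, y1.3, y2.1, y2.2, y2.3, y3.1, y3.2, y3.3}


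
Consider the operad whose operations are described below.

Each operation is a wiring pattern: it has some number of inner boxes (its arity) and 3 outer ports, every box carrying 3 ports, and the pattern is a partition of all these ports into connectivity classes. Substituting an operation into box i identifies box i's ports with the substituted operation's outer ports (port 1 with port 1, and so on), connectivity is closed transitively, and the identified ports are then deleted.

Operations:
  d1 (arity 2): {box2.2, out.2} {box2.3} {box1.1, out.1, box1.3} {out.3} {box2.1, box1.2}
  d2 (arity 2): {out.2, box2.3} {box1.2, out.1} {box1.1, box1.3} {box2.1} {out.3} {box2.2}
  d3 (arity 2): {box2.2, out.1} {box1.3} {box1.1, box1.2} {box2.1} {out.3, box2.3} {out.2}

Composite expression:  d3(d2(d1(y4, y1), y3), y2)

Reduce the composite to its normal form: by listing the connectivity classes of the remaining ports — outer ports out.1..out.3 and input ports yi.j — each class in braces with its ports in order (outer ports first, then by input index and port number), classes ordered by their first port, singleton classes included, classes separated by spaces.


Two ports join when wires chain via d3-identified ports.
through d1, on inputs (y4, y1): {out.1, y4.1, y4.3} {out.2, y1.2} {out.3} {y1.1, y4.2} {y1.3} (out.j = stage outer ports)
through d2, on inputs (y4, y1, y3): {out.1, y1.2} {out.2, y3.3} {out.3} {y1.1, y4.2} {y1.3} {y3.1} {y3.2} {y4.1, y4.3} (out.j = stage outer ports)
through d3, on inputs (y4, y1, y3, y2): {out.1, y2.2} {out.2} {out.3, y2.3} {y1.1, y4.2} {y1.2, y3.3} {y1.3} {y2.1} {y3.1} {y3.2} {y4.1, y4.3} (out.j = stage outer ports)

{out.1, y2.2} {out.2} {out.3, y2.3} {y1.1, y4.2} {y1.2, y3.3} {y1.3} {y2.1} {y3.1} {y3.2} {y4.1, y4.3}


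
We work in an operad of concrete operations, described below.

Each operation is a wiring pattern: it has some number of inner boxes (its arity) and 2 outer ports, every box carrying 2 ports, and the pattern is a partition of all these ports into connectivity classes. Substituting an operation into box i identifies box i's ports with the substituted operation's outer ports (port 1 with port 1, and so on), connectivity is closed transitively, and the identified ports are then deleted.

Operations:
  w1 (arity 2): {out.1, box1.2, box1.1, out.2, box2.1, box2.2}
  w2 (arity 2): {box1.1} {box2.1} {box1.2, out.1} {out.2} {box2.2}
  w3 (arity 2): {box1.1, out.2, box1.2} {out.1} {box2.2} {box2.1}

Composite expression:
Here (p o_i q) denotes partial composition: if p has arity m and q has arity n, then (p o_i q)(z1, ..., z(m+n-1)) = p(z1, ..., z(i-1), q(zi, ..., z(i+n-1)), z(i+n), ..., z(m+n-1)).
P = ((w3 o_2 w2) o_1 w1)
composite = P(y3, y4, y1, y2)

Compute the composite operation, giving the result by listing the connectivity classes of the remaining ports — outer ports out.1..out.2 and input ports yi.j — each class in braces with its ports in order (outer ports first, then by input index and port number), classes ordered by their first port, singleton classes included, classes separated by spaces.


Treat the ports identified at w3 as solder joints: merge, then drop.
w1 over (y3, y4) gives {out.1, out.2, y3.1, y3.2, y4.1, y4.2}, out.j being that stage's outer ports
w2 over (y1, y2) gives {out.1, y1.2} {out.2} {y1.1} {y2.1} {y2.2}, out.j being that stage's outer ports
w3 over (y3, y4, y1, y2) gives {out.1} {out.2, y3.1, y3.2, y4.1, y4.2} {y1.1} {y1.2} {y2.1} {y2.2}, out.j being that stage's outer ports

{out.1} {out.2, y3.1, y3.2, y4.1, y4.2} {y1.1} {y1.2} {y2.1} {y2.2}


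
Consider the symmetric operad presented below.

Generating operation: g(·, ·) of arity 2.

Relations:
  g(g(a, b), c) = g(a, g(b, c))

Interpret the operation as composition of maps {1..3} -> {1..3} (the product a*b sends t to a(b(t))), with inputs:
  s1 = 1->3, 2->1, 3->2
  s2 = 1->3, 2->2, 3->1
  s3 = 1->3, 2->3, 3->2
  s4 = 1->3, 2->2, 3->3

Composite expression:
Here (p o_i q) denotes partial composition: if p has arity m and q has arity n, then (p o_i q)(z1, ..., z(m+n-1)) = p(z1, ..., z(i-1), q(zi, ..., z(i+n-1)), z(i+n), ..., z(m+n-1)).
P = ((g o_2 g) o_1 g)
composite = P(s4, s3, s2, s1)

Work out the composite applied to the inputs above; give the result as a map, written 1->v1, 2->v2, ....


1->3, 2->2, 3->3

g(s4, s3) = 1->3, 2->3, 3->2
g(s2, s1) = 1->1, 2->3, 3->2
g(g(s4, s3), g(s2, s1)) = 1->3, 2->2, 3->3


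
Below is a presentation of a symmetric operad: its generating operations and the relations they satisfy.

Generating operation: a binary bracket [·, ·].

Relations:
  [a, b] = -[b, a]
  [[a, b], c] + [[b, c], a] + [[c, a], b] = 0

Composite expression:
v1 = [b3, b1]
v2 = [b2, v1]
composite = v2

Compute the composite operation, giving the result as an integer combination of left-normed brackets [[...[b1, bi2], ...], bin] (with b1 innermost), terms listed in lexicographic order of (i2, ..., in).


[[b1, b3], b2]

A multilinear Lie element is pinned by b1-initial words (b1 innermost).
Composite bracket: [b2, [b3, b1]]
Under [a, b] = ab - ba we get 4 signed associative words (2^2 = 4).
The b1-initial words carry the normal form:
  the word b1b3b2 carries sign +1 and contributes +[[b1, b3], b2]


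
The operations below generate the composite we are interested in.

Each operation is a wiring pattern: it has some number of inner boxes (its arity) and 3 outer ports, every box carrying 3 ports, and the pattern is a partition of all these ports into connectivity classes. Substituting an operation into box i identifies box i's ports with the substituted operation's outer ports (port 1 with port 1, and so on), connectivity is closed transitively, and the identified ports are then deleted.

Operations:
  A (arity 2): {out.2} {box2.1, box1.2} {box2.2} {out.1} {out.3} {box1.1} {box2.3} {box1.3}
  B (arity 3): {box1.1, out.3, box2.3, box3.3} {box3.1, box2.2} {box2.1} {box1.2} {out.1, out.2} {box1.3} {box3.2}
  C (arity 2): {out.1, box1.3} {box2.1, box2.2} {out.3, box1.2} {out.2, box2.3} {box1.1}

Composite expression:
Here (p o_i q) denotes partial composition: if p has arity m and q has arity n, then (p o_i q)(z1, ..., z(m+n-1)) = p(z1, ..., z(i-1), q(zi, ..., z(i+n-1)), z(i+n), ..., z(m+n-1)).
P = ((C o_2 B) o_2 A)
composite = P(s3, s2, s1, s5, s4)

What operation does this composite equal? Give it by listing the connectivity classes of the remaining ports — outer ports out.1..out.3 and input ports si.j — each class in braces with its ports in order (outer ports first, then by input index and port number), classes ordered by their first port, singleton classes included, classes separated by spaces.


{out.1, s3.3} {out.2, s4.3, s5.3} {out.3, s3.2} {s1.1, s2.2} {s1.2} {s1.3} {s2.1} {s2.3} {s3.1} {s4.1, s5.2} {s4.2} {s5.1}

Connectivity passes through glued C-boundaries; trace each wire chain.
after A, the pattern on (s2, s1) reads {out.1} {out.2} {out.3} {s1.1, s2.2} {s1.2} {s1.3} {s2.1} {s2.3} (out.j = its outer ports)
after B, the pattern on (s2, s1, s5, s4) reads {out.1, out.2} {out.3, s4.3, s5.3} {s1.1, s2.2} {s1.2} {s1.3} {s2.1} {s2.3} {s4.1, s5.2} {s4.2} {s5.1} (out.j = its outer ports)
after C, the pattern on (s3, s2, s1, s5, s4) reads {out.1, s3.3} {out.2, s4.3, s5.3} {out.3, s3.2} {s1.1, s2.2} {s1.2} {s1.3} {s2.1} {s2.3} {s3.1} {s4.1, s5.2} {s4.2} {s5.1} (out.j = its outer ports)


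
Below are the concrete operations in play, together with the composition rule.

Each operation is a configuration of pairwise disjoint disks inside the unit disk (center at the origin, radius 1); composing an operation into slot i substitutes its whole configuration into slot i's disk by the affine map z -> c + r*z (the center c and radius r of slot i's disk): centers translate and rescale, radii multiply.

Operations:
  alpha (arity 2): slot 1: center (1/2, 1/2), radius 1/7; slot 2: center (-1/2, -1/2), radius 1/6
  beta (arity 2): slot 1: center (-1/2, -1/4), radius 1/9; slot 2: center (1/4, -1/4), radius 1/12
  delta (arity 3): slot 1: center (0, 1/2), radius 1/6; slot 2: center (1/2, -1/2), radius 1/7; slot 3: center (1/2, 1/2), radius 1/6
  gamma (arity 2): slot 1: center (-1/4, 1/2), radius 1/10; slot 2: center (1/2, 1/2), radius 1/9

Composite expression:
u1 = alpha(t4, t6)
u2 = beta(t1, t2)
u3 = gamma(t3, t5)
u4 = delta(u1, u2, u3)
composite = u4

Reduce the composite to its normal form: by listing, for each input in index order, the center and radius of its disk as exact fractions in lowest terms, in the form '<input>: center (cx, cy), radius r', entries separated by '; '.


t1: center (3/7, -15/28), radius 1/63; t2: center (15/28, -15/28), radius 1/84; t3: center (11/24, 7/12), radius 1/60; t4: center (1/12, 7/12), radius 1/42; t5: center (7/12, 7/12), radius 1/54; t6: center (-1/12, 5/12), radius 1/36

Follow each t-input down from delta: c' goes to c + r*c', radius to r*r'.
tracing t4 down its 2-map path: center (1/12, 7/12), radius 1/42
tracing t6 down its 2-map path: center (-1/12, 5/12), radius 1/36
tracing t1 down its 2-map path: center (3/7, -15/28), radius 1/63
tracing t2 down its 2-map path: center (15/28, -15/28), radius 1/84
tracing t3 down its 2-map path: center (11/24, 7/12), radius 1/60
tracing t5 down its 2-map path: center (7/12, 7/12), radius 1/54


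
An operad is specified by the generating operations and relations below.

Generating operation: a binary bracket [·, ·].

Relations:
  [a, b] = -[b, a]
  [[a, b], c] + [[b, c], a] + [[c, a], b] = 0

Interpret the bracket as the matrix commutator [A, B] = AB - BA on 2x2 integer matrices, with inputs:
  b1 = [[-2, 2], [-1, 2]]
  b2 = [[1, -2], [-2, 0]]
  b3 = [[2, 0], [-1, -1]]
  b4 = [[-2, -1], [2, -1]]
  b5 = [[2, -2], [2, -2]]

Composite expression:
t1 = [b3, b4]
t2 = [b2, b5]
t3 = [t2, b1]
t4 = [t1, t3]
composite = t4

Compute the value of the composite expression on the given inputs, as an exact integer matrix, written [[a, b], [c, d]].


[[-112, 100], [-92, 112]]

[b3, b4] = [[-1, -3], [-5, 1]]
[b2, b5] = [[-8, 6], [-10, 8]]
[[b2, b5], b1] = [[14, -8], [24, -14]]
[[b3, b4], [[b2, b5], b1]] = [[-112, 100], [-92, 112]]


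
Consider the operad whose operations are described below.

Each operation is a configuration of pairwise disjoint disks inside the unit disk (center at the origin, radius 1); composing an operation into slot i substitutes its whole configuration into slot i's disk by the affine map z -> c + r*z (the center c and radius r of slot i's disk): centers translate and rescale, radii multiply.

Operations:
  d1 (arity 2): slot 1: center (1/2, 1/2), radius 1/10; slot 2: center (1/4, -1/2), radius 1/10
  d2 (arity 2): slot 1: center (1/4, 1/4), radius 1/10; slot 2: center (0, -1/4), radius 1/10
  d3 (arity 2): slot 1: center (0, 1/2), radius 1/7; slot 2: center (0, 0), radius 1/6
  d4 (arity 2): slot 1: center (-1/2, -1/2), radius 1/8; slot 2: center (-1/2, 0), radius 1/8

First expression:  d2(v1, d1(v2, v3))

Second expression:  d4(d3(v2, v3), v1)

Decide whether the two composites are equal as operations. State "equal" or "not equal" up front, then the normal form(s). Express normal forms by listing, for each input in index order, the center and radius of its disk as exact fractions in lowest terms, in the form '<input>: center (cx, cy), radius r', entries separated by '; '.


not equal: they reduce to v1: center (1/4, 1/4), radius 1/10; v2: center (1/20, -1/5), radius 1/100; v3: center (1/40, -3/10), radius 1/100 and v1: center (-1/2, 0), radius 1/8; v2: center (-1/2, -7/16), radius 1/56; v3: center (-1/2, -1/2), radius 1/48

Normal form of the first expression: v1: center (1/4, 1/4), radius 1/10; v2: center (1/20, -1/5), radius 1/100; v3: center (1/40, -3/10), radius 1/100
Normal form of the second expression: v1: center (-1/2, 0), radius 1/8; v2: center (-1/2, -7/16), radius 1/56; v3: center (-1/2, -1/2), radius 1/48
No match — not equal.


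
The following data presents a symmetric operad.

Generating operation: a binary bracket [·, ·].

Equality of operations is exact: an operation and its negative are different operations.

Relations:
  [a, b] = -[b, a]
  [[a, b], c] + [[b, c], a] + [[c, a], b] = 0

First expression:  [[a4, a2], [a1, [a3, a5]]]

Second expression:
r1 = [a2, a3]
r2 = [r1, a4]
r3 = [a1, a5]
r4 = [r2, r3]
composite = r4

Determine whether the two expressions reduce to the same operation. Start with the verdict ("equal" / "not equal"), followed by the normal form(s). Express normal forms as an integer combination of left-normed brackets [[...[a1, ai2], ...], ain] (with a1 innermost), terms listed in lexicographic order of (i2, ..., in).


not equal: they reduce to [[[[a1, a3], a5], a2], a4] - [[[[a1, a3], a5], a4], a2] - [[[[a1, a5], a3], a2], a4] + [[[[a1, a5], a3], a4], a2] and -[[[[a1, a5], a2], a3], a4] + [[[[a1, a5], a3], a2], a4] + [[[[a1, a5], a4], a2], a3] - [[[[a1, a5], a4], a3], a2]


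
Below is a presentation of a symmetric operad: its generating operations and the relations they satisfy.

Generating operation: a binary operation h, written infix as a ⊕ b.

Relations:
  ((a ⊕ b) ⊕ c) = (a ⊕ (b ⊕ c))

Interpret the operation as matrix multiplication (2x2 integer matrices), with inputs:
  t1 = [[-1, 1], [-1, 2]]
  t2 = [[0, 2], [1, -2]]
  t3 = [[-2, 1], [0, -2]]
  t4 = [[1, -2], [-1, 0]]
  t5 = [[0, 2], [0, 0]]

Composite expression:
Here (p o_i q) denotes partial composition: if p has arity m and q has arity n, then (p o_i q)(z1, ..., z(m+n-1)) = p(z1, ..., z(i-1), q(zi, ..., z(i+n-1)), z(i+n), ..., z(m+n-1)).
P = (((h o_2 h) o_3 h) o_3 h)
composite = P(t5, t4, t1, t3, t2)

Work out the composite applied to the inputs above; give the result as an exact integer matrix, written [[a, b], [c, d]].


(t1 ⊕ t3) = [[2, -3], [2, -5]]
((t1 ⊕ t3) ⊕ t2) = [[-3, 10], [-5, 14]]
(t4 ⊕ ((t1 ⊕ t3) ⊕ t2)) = [[7, -18], [3, -10]]
(t5 ⊕ (t4 ⊕ ((t1 ⊕ t3) ⊕ t2))) = [[6, -20], [0, 0]]

[[6, -20], [0, 0]]


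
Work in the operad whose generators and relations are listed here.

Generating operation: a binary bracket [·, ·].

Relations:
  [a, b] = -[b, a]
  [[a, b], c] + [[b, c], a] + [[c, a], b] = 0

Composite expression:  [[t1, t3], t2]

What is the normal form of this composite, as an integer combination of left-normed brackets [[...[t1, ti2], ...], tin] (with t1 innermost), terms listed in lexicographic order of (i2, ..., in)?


[[t1, t3], t2]

Left-normed coefficients sit on the t1-initial expansion words.
Composite bracket: [[t1, t3], t2]
Expanding via [a, b] = ab - ba: 4 signed words (2^2 = 4).
Words beginning with t1 determine it all:
  sign of t1t3t2 is +1, so it contributes +[[t1, t3], t2]


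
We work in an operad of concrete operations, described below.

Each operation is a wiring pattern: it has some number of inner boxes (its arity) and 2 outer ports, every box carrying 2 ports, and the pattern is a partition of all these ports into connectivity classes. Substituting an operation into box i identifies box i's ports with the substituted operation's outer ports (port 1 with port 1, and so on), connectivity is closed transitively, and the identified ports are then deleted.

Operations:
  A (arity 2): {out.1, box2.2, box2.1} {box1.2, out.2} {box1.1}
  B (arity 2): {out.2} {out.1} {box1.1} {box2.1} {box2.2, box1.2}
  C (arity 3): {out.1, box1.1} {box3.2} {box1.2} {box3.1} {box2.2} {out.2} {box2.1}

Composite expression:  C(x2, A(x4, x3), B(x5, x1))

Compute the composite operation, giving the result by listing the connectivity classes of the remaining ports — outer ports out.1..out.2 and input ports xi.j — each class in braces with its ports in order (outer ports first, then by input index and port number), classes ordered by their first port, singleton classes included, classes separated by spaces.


{out.1, x2.1} {out.2} {x1.1} {x1.2, x5.2} {x2.2} {x3.1, x3.2} {x4.1} {x4.2} {x5.1}

Treat the ports identified at C as solder joints: merge, then drop.
A over (x4, x3) gives {out.1, x3.1, x3.2} {out.2, x4.2} {x4.1}, out.j being that stage's outer ports
B over (x5, x1) gives {out.1} {out.2} {x1.1} {x1.2, x5.2} {x5.1}, out.j being that stage's outer ports
C over (x2, x4, x3, x5, x1) gives {out.1, x2.1} {out.2} {x1.1} {x1.2, x5.2} {x2.2} {x3.1, x3.2} {x4.1} {x4.2} {x5.1}, out.j being that stage's outer ports


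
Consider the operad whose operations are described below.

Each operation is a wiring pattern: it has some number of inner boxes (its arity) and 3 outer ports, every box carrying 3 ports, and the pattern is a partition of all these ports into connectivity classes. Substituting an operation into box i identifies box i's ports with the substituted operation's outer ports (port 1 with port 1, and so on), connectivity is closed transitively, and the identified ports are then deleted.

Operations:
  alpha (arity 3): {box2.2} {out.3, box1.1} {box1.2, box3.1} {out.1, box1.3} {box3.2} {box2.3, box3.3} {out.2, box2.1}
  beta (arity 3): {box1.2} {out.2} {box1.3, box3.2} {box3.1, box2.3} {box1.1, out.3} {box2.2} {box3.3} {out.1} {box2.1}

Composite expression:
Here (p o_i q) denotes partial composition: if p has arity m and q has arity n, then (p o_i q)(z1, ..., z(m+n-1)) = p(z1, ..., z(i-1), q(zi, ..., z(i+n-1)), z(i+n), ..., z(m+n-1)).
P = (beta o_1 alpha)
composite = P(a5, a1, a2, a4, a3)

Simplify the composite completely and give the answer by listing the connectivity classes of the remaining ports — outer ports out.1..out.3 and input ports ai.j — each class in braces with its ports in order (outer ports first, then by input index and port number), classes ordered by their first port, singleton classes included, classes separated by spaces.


{out.1} {out.2} {out.3, a5.3} {a1.1} {a1.2} {a1.3, a2.3} {a2.1, a5.2} {a2.2} {a3.1, a4.3} {a3.2, a5.1} {a3.3} {a4.1} {a4.2}

Connectivity passes through glued beta-boundaries; trace each wire chain.
through alpha, on inputs (a5, a1, a2): {out.1, a5.3} {out.2, a1.1} {out.3, a5.1} {a1.2} {a1.3, a2.3} {a2.1, a5.2} {a2.2} (out.j = stage outer ports)
through beta, on inputs (a5, a1, a2, a4, a3): {out.1} {out.2} {out.3, a5.3} {a1.1} {a1.2} {a1.3, a2.3} {a2.1, a5.2} {a2.2} {a3.1, a4.3} {a3.2, a5.1} {a3.3} {a4.1} {a4.2} (out.j = stage outer ports)


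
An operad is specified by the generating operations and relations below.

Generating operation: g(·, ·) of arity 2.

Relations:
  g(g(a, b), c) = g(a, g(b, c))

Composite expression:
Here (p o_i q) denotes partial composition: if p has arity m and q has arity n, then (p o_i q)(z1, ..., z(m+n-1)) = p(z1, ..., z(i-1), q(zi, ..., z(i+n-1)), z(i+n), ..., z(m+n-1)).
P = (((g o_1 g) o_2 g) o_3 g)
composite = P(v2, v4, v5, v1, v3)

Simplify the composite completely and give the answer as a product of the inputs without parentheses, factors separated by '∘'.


Under associativity of g, the answer is the v's in reading order.
g(v5, v1) collapses to v5 ∘ v1
g(v4, g(v5, v1)) collapses to v4 ∘ v5 ∘ v1
g(v2, g(v4, g(v5, v1))) collapses to v2 ∘ v4 ∘ v5 ∘ v1
g(g(v2, g(v4, g(v5, v1))), v3) collapses to v2 ∘ v4 ∘ v5 ∘ v1 ∘ v3

v2 ∘ v4 ∘ v5 ∘ v1 ∘ v3


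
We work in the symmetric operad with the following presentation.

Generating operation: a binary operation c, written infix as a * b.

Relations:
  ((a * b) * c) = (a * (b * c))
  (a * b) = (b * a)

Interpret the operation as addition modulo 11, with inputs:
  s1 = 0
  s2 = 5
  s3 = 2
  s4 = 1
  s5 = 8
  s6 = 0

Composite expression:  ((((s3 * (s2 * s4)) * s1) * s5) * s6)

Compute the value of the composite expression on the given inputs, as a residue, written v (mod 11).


5 (mod 11)


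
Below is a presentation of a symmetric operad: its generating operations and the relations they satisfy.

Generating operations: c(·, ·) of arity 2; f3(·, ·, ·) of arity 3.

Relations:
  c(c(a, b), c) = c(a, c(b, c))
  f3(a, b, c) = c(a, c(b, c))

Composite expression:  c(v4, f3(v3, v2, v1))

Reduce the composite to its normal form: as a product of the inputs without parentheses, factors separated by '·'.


Every regrouping of c is equal, so read the v-inputs in written order.
f3(v3, v2, v1) unparenthesizes to v3 · v2 · v1
c(v4, f3(v3, v2, v1)) unparenthesizes to v4 · v3 · v2 · v1

v4 · v3 · v2 · v1


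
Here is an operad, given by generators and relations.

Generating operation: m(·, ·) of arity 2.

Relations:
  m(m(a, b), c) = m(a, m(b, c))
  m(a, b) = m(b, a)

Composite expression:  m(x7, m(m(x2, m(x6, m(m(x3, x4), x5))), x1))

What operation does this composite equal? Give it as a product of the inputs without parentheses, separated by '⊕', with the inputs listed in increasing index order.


x1 ⊕ x2 ⊕ x3 ⊕ x4 ⊕ x5 ⊕ x6 ⊕ x7

Any arrangement under m is one operation, so sort the x-inputs.
m(x3, x4) unparenthesizes to x3 ⊕ x4
m(m(x3, x4), x5) unparenthesizes to x3 ⊕ x4 ⊕ x5
m(x6, m(m(x3, x4), x5)) unparenthesizes to x6 ⊕ x3 ⊕ x4 ⊕ x5
m(x2, m(x6, m(m(x3, x4), x5))) unparenthesizes to x2 ⊕ x6 ⊕ x3 ⊕ x4 ⊕ x5
m(m(x2, m(x6, m(m(x3, x4), x5))), x1) unparenthesizes to x2 ⊕ x6 ⊕ x3 ⊕ x4 ⊕ x5 ⊕ x1
m(x7, m(m(x2, m(x6, m(m(x3, x4), x5))), x1)) unparenthesizes to x7 ⊕ x2 ⊕ x6 ⊕ x3 ⊕ x4 ⊕ x5 ⊕ x1
sorting the factors by input index: x1 ⊕ x2 ⊕ x3 ⊕ x4 ⊕ x5 ⊕ x6 ⊕ x7


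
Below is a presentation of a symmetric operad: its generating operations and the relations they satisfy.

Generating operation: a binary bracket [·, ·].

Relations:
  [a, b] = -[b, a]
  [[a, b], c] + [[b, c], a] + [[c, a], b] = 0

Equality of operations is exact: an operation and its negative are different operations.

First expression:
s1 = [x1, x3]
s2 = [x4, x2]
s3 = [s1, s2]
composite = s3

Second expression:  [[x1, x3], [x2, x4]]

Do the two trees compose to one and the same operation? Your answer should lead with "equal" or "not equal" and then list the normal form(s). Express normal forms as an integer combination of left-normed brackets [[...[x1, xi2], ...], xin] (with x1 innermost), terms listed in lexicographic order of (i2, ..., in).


not equal: they reduce to -[[[x1, x3], x2], x4] + [[[x1, x3], x4], x2] and [[[x1, x3], x2], x4] - [[[x1, x3], x4], x2]

Reducing the first expression gives -[[[x1, x3], x2], x4] + [[[x1, x3], x4], x2]
Reducing the second expression gives [[[x1, x3], x2], x4] - [[[x1, x3], x4], x2]
Distinct normal forms: not equal.


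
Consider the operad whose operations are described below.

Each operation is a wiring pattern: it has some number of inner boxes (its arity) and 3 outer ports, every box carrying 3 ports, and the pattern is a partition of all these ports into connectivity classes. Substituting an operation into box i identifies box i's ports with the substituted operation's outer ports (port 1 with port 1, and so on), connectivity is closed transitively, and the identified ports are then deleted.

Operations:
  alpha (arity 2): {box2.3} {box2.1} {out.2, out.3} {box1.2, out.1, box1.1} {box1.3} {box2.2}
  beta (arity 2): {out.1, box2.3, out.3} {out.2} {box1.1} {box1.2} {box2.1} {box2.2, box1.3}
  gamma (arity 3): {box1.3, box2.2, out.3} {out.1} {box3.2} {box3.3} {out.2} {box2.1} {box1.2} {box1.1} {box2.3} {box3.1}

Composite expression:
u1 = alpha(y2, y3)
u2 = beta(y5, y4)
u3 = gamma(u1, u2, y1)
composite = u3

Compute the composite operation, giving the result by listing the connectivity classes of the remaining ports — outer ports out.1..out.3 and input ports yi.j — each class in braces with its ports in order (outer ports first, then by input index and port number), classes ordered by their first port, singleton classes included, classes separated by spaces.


Treat the ports identified at gamma as solder joints: merge, then drop.
composing alpha on (y2, y3), with out.j its own outer ports: {out.1, y2.1, y2.2} {out.2, out.3} {y2.3} {y3.1} {y3.2} {y3.3}
composing beta on (y5, y4), with out.j its own outer ports: {out.1, out.3, y4.3} {out.2} {y4.1} {y4.2, y5.3} {y5.1} {y5.2}
composing gamma on (y2, y3, y5, y4, y1), with out.j its own outer ports: {out.1} {out.2} {out.3} {y1.1} {y1.2} {y1.3} {y2.1, y2.2} {y2.3} {y3.1} {y3.2} {y3.3} {y4.1} {y4.2, y5.3} {y4.3} {y5.1} {y5.2}

{out.1} {out.2} {out.3} {y1.1} {y1.2} {y1.3} {y2.1, y2.2} {y2.3} {y3.1} {y3.2} {y3.3} {y4.1} {y4.2, y5.3} {y4.3} {y5.1} {y5.2}


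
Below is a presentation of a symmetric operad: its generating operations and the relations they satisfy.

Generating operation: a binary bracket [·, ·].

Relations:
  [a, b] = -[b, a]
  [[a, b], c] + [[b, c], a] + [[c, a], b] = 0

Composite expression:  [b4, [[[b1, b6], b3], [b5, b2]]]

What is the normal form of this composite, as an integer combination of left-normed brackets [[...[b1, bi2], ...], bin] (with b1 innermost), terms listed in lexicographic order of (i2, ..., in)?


[[[[[b1, b6], b3], b2], b5], b4] - [[[[[b1, b6], b3], b5], b2], b4]


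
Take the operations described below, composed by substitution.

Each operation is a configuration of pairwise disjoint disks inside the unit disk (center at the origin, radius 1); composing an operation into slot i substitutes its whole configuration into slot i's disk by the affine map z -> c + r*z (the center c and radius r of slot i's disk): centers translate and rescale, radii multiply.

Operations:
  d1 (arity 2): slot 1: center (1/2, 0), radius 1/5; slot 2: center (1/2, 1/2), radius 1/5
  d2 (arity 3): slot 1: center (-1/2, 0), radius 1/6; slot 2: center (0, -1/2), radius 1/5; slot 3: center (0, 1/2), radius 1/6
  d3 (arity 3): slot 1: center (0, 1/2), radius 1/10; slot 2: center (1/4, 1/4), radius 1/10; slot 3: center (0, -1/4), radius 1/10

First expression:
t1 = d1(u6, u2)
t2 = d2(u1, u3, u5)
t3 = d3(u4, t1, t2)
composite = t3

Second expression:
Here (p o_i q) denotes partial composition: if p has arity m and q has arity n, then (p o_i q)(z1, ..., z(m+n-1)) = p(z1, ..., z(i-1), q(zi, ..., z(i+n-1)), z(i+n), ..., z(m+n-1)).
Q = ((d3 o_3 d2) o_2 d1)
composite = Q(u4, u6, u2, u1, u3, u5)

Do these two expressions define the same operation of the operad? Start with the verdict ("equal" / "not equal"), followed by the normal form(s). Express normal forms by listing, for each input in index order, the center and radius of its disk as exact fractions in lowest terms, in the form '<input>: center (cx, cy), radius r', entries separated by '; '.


Reducing the first expression gives u1: center (-1/20, -1/4), radius 1/60; u2: center (3/10, 3/10), radius 1/50; u3: center (0, -3/10), radius 1/50; u4: center (0, 1/2), radius 1/10; u5: center (0, -1/5), radius 1/60; u6: center (3/10, 1/4), radius 1/50
Reducing the second expression gives u1: center (-1/20, -1/4), radius 1/60; u2: center (3/10, 3/10), radius 1/50; u3: center (0, -3/10), radius 1/50; u4: center (0, 1/2), radius 1/10; u5: center (0, -1/5), radius 1/60; u6: center (3/10, 1/4), radius 1/50
One common form — equal.

equal: each reduces to u1: center (-1/20, -1/4), radius 1/60; u2: center (3/10, 3/10), radius 1/50; u3: center (0, -3/10), radius 1/50; u4: center (0, 1/2), radius 1/10; u5: center (0, -1/5), radius 1/60; u6: center (3/10, 1/4), radius 1/50


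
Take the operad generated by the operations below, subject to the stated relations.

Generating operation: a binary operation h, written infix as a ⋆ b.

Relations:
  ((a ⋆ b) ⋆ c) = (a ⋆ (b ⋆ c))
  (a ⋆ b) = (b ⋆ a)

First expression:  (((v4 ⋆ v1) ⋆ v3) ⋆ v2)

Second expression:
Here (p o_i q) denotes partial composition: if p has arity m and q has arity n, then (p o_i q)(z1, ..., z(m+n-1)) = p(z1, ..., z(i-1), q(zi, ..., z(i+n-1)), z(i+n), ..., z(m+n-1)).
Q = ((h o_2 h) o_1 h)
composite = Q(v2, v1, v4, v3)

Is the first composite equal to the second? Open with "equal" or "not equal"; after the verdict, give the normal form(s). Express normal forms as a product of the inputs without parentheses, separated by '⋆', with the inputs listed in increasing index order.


equal: each reduces to v1 ⋆ v2 ⋆ v3 ⋆ v4


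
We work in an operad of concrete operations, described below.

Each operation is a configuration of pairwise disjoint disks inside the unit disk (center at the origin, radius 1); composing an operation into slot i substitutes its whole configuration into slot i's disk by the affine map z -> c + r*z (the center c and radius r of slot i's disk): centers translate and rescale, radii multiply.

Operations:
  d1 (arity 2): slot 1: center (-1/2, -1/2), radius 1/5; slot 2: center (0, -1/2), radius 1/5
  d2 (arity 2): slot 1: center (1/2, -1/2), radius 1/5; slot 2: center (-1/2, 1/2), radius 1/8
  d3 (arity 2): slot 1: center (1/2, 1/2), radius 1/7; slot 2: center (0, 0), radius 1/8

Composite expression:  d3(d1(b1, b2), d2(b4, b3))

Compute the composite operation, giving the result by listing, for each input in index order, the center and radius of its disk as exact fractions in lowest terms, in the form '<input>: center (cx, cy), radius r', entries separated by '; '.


Below d3, radii multiply path by path; the b-disk centers shift.
b1 passes through 2 substitutions, ending at center (3/7, 3/7), radius 1/35
b2 passes through 2 substitutions, ending at center (1/2, 3/7), radius 1/35
b4 passes through 2 substitutions, ending at center (1/16, -1/16), radius 1/40
b3 passes through 2 substitutions, ending at center (-1/16, 1/16), radius 1/64

b1: center (3/7, 3/7), radius 1/35; b2: center (1/2, 3/7), radius 1/35; b3: center (-1/16, 1/16), radius 1/64; b4: center (1/16, -1/16), radius 1/40
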